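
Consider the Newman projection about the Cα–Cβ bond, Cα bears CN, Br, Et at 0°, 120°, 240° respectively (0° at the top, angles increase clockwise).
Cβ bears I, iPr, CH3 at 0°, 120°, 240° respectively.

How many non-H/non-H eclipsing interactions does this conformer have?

Non-H eclipsing pairs: CN(0°)/I(0°); Br(120°)/iPr(120°); Et(240°)/CH3(240°) — 3 interactions.

3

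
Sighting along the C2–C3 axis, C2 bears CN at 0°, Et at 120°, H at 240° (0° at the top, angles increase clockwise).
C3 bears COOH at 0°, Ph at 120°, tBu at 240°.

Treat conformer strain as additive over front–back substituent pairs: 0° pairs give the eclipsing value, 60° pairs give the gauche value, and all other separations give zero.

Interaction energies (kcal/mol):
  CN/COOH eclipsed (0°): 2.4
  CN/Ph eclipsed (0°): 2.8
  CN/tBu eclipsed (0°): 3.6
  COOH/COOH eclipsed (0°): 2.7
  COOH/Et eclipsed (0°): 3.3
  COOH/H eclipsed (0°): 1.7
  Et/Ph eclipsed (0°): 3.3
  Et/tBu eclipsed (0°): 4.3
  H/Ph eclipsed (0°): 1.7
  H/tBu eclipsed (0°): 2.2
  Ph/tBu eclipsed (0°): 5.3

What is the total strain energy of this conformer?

This conformer (eclipsed): CN–COOH eclipsed, Et–Ph eclipsed, H–tBu eclipsed; 2.4 + 3.3 + 2.2 = 7.9 kcal/mol.

7.9 kcal/mol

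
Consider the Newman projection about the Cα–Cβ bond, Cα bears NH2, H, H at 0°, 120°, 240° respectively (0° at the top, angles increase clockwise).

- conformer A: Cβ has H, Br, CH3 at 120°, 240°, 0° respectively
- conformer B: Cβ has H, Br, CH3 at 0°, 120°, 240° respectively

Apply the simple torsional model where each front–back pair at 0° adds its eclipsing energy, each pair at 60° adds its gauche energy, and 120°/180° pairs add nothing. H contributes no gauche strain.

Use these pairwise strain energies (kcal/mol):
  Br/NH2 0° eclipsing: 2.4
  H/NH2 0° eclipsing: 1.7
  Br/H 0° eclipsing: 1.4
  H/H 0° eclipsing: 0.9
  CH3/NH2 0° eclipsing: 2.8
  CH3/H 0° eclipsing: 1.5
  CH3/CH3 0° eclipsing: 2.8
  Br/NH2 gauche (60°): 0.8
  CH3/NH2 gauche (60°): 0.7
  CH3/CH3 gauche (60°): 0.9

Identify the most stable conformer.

A is eclipsed. NH2 at 0° is eclipsed with CH3 at 0° (2.8); H at 120° is eclipsed with H at 120° (0.9); H at 240° is eclipsed with Br at 240° (1.4). Total 5.1 kcal/mol.
B is eclipsed. NH2 at 0° is eclipsed with H at 0° (1.7); H at 120° is eclipsed with Br at 120° (1.4); H at 240° is eclipsed with CH3 at 240° (1.5). Total 4.6 kcal/mol.
B has the lowest total (4.6 kcal/mol).

B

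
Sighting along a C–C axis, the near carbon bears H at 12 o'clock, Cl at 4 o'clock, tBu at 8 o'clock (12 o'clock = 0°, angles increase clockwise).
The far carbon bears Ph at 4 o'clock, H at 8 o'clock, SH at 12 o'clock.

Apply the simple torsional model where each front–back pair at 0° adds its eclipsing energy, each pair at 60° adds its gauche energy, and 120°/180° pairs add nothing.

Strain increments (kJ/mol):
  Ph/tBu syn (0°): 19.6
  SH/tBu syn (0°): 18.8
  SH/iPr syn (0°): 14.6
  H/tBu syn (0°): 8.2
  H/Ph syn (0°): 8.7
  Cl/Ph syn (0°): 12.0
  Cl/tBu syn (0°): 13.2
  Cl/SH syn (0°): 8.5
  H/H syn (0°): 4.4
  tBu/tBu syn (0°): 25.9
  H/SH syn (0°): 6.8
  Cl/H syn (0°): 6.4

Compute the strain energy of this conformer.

27.0 kJ/mol

This conformer (eclipsed): H(0°)/SH(0°) eclipsed 6.8; Cl(120°)/Ph(120°) eclipsed 12.0; tBu(240°)/H(240°) eclipsed 8.2 → 27.0 kJ/mol.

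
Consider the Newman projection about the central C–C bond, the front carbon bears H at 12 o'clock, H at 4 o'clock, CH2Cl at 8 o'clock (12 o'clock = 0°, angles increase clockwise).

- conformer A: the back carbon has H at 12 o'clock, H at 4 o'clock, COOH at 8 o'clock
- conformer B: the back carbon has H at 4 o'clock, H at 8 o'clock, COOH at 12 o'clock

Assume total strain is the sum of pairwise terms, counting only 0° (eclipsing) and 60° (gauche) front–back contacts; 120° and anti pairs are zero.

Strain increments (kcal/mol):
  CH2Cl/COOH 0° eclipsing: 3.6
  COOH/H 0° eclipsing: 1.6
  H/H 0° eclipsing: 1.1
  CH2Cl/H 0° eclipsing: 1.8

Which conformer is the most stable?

A is eclipsed. H at 0° is eclipsed with H at 0° (1.1); H at 120° is eclipsed with H at 120° (1.1); CH2Cl at 240° is eclipsed with COOH at 240° (3.6). Total 5.8 kcal/mol.
B is eclipsed. H at 0° is eclipsed with COOH at 0° (1.6); H at 120° is eclipsed with H at 120° (1.1); CH2Cl at 240° is eclipsed with H at 240° (1.8). Total 4.5 kcal/mol.
B has the lowest total (4.5 kcal/mol).

B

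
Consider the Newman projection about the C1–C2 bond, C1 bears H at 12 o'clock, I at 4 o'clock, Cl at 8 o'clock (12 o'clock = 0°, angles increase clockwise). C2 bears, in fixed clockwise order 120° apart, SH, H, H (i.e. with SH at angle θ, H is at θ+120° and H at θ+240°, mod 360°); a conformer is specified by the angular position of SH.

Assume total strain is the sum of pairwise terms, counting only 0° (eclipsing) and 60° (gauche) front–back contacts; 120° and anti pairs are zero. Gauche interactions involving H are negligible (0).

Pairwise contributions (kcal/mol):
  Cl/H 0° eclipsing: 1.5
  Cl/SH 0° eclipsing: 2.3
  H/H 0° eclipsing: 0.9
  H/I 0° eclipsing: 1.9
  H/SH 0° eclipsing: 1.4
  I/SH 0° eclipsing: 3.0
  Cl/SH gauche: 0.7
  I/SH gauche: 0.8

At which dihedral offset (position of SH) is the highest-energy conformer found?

SH at 0° (eclipsed): H(0°)/SH(0°) eclipsed 1.4; I(120°)/H(120°) eclipsed 1.9; Cl(240°)/H(240°) eclipsed 1.5 → 4.8 kcal/mol.
SH at 60° (staggered): I(120°)/SH(60°) gauche 0.8 → 0.8 kcal/mol.
SH at 120° (eclipsed): H(0°)/H(0°) eclipsed 0.9; I(120°)/SH(120°) eclipsed 3.0; Cl(240°)/H(240°) eclipsed 1.5 → 5.4 kcal/mol.
SH at 180° (staggered): I(120°)/SH(180°) gauche 0.8; Cl(240°)/SH(180°) gauche 0.7 → 1.5 kcal/mol.
SH at 240° (eclipsed): H(0°)/H(0°) eclipsed 0.9; I(120°)/H(120°) eclipsed 1.9; Cl(240°)/SH(240°) eclipsed 2.3 → 5.1 kcal/mol.
SH at 300° (staggered): Cl(240°)/SH(300°) gauche 0.7 → 0.7 kcal/mol.
The maximum (5.4 kcal/mol) occurs with SH at 120°.

120°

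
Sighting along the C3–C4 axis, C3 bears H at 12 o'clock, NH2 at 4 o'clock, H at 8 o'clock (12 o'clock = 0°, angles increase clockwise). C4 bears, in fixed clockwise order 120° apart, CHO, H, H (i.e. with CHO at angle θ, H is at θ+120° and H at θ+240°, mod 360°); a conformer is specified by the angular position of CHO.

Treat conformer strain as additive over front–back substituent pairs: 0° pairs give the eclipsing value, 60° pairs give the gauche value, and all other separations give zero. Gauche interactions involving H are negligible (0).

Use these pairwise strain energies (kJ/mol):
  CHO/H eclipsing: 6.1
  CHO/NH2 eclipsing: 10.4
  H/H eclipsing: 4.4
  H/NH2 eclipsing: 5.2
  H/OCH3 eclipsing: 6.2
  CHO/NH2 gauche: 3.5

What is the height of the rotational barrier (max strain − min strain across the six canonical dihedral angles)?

19.2 kJ/mol

CHO at 0° (eclipsed): H(0°)/CHO(0°) eclipsed 6.1; NH2(120°)/H(120°) eclipsed 5.2; H(240°)/H(240°) eclipsed 4.4 → 15.7 kJ/mol.
CHO at 60° (staggered): NH2(120°)/CHO(60°) gauche 3.5 → 3.5 kJ/mol.
CHO at 120° (eclipsed): H(0°)/H(0°) eclipsed 4.4; NH2(120°)/CHO(120°) eclipsed 10.4; H(240°)/H(240°) eclipsed 4.4 → 19.2 kJ/mol.
CHO at 180° (staggered): NH2(120°)/CHO(180°) gauche 3.5 → 3.5 kJ/mol.
CHO at 240° (eclipsed): H(0°)/H(0°) eclipsed 4.4; NH2(120°)/H(120°) eclipsed 5.2; H(240°)/CHO(240°) eclipsed 6.1 → 15.7 kJ/mol.
CHO at 300° (staggered): no non-H gauche contacts → 0.0 kJ/mol.
Max at 120° (19.2 kJ/mol), min at 300° (0.0 kJ/mol); barrier = 19.2 kJ/mol.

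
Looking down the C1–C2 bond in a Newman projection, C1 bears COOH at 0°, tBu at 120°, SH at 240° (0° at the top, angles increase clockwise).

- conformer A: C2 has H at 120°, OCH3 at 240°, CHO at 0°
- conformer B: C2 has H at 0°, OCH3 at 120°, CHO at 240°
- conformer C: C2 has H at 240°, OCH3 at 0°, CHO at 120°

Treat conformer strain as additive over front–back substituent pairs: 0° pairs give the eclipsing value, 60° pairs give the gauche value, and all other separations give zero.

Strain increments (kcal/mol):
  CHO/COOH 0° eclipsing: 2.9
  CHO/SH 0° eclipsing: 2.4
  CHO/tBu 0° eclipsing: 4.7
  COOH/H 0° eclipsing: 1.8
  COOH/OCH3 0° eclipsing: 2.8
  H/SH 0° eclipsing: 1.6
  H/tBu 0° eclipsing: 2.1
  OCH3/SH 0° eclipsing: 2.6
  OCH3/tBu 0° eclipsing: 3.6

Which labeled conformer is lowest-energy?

A

A (eclipsed): COOH–CHO eclipsed, tBu–H eclipsed, SH–OCH3 eclipsed; 2.9 + 2.1 + 2.6 = 7.6 kcal/mol.
B (eclipsed): COOH–H eclipsed, tBu–OCH3 eclipsed, SH–CHO eclipsed; 1.8 + 3.6 + 2.4 = 7.8 kcal/mol.
C (eclipsed): COOH–OCH3 eclipsed, tBu–CHO eclipsed, SH–H eclipsed; 2.8 + 4.7 + 1.6 = 9.1 kcal/mol.
A has the lowest total (7.6 kcal/mol).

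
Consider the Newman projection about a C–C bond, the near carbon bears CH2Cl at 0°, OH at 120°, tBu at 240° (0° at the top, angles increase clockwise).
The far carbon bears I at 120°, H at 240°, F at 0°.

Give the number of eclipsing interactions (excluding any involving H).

Non-H eclipsing pairs: CH2Cl(0°)/F(0°); OH(120°)/I(120°) — 2 interactions.

2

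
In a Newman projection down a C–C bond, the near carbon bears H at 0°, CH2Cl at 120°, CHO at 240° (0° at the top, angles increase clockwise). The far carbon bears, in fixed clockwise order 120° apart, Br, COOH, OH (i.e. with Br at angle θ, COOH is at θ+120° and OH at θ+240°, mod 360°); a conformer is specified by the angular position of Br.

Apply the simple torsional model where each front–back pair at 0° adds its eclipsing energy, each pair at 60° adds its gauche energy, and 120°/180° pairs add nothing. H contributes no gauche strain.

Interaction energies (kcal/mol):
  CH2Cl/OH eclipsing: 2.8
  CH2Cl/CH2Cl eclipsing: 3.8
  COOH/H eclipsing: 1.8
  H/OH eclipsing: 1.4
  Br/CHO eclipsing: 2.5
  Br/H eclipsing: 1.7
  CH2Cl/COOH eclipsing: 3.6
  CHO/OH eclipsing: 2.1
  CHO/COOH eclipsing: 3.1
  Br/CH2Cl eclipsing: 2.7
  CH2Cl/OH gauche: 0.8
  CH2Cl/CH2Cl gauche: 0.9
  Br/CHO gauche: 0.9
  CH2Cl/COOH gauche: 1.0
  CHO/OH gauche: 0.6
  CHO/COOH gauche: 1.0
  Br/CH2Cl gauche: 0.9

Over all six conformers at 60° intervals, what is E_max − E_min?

Br at 0° (eclipsed): H(0°)/Br(0°) eclipsed 1.7; CH2Cl(120°)/COOH(120°) eclipsed 3.6; CHO(240°)/OH(240°) eclipsed 2.1 → 7.4 kcal/mol.
Br at 60° (staggered): CH2Cl(120°)/Br(60°) gauche 0.9; CH2Cl(120°)/COOH(180°) gauche 1.0; CHO(240°)/COOH(180°) gauche 1.0; CHO(240°)/OH(300°) gauche 0.6 → 3.5 kcal/mol.
Br at 120° (eclipsed): H(0°)/OH(0°) eclipsed 1.4; CH2Cl(120°)/Br(120°) eclipsed 2.7; CHO(240°)/COOH(240°) eclipsed 3.1 → 7.2 kcal/mol.
Br at 180° (staggered): CH2Cl(120°)/Br(180°) gauche 0.9; CH2Cl(120°)/OH(60°) gauche 0.8; CHO(240°)/Br(180°) gauche 0.9; CHO(240°)/COOH(300°) gauche 1.0 → 3.6 kcal/mol.
Br at 240° (eclipsed): H(0°)/COOH(0°) eclipsed 1.8; CH2Cl(120°)/OH(120°) eclipsed 2.8; CHO(240°)/Br(240°) eclipsed 2.5 → 7.1 kcal/mol.
Br at 300° (staggered): CH2Cl(120°)/COOH(60°) gauche 1.0; CH2Cl(120°)/OH(180°) gauche 0.8; CHO(240°)/Br(300°) gauche 0.9; CHO(240°)/OH(180°) gauche 0.6 → 3.3 kcal/mol.
Max at 0° (7.4 kcal/mol), min at 300° (3.3 kcal/mol); barrier = 4.1 kcal/mol.

4.1 kcal/mol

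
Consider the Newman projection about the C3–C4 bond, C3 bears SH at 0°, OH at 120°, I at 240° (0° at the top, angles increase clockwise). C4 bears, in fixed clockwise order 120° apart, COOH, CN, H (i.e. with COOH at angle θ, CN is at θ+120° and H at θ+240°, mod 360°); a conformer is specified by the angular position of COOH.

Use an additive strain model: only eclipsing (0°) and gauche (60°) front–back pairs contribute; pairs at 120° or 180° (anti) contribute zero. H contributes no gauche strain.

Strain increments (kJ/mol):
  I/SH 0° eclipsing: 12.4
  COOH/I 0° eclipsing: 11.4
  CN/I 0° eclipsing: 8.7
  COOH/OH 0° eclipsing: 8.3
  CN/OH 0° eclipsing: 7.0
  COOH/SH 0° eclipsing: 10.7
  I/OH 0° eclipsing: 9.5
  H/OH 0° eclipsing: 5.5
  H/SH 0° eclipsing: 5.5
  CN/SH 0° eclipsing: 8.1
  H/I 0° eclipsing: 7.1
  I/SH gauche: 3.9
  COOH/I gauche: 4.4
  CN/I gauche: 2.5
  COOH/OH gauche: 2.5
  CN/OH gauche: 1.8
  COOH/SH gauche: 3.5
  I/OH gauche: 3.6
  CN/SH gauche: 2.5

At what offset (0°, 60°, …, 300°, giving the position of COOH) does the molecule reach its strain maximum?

COOH at 0° (eclipsed): SH(0°)/COOH(0°) eclipsed 10.7; OH(120°)/CN(120°) eclipsed 7.0; I(240°)/H(240°) eclipsed 7.1 → 24.8 kJ/mol.
COOH at 60° (staggered): SH(0°)/COOH(60°) gauche 3.5; OH(120°)/COOH(60°) gauche 2.5; OH(120°)/CN(180°) gauche 1.8; I(240°)/CN(180°) gauche 2.5 → 10.3 kJ/mol.
COOH at 120° (eclipsed): SH(0°)/H(0°) eclipsed 5.5; OH(120°)/COOH(120°) eclipsed 8.3; I(240°)/CN(240°) eclipsed 8.7 → 22.5 kJ/mol.
COOH at 180° (staggered): SH(0°)/CN(300°) gauche 2.5; OH(120°)/COOH(180°) gauche 2.5; I(240°)/COOH(180°) gauche 4.4; I(240°)/CN(300°) gauche 2.5 → 11.9 kJ/mol.
COOH at 240° (eclipsed): SH(0°)/CN(0°) eclipsed 8.1; OH(120°)/H(120°) eclipsed 5.5; I(240°)/COOH(240°) eclipsed 11.4 → 25.0 kJ/mol.
COOH at 300° (staggered): SH(0°)/COOH(300°) gauche 3.5; SH(0°)/CN(60°) gauche 2.5; OH(120°)/CN(60°) gauche 1.8; I(240°)/COOH(300°) gauche 4.4 → 12.2 kJ/mol.
The maximum (25.0 kJ/mol) occurs with COOH at 240°.

240°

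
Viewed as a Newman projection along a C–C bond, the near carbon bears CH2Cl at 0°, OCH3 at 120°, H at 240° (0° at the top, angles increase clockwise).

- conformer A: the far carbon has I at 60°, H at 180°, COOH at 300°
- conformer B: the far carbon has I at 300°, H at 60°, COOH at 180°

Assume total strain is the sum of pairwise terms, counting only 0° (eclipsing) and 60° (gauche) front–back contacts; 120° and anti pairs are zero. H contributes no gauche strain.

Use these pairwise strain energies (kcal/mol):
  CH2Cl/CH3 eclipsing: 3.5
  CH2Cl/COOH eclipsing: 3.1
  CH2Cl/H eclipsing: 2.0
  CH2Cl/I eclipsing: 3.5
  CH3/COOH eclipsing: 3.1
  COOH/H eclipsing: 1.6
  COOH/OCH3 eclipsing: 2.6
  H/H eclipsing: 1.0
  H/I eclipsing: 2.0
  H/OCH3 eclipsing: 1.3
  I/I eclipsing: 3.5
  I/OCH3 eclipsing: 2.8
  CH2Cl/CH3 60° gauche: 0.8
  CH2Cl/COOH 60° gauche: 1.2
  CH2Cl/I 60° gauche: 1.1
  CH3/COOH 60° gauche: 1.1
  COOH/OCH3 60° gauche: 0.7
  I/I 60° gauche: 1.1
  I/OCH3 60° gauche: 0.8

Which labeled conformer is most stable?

B

A (staggered): CH2Cl–I gauche, CH2Cl–COOH gauche, OCH3–I gauche; 1.1 + 1.2 + 0.8 = 3.1 kcal/mol.
B (staggered): CH2Cl–I gauche, OCH3–COOH gauche; 1.1 + 0.7 = 1.8 kcal/mol.
B has the lowest total (1.8 kcal/mol).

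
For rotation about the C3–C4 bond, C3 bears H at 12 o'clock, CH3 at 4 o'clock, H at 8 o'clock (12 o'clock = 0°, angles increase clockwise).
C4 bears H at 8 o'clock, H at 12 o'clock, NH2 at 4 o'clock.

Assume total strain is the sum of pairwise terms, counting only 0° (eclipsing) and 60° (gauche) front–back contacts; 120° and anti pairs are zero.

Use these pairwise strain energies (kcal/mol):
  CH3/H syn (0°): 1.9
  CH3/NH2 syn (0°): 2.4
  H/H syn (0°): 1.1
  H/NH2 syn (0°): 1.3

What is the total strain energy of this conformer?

4.6 kcal/mol

This conformer is eclipsed. H at 0° is eclipsed with H at 0° (1.1); CH3 at 120° is eclipsed with NH2 at 120° (2.4); H at 240° is eclipsed with H at 240° (1.1). Total 4.6 kcal/mol.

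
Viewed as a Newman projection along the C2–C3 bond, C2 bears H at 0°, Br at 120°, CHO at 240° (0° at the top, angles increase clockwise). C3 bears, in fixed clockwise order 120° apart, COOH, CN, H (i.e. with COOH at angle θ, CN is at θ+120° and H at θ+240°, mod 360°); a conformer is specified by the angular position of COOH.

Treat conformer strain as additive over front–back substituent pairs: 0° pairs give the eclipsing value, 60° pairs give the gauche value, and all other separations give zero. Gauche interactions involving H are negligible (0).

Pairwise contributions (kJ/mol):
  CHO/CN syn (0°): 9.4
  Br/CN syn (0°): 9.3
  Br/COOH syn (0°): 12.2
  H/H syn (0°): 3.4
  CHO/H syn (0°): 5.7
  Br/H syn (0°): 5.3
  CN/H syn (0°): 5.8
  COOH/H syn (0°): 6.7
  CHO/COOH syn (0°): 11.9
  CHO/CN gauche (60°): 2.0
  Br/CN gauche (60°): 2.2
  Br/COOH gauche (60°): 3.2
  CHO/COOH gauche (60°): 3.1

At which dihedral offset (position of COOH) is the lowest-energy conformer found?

300°

COOH at 0° (eclipsed): H–COOH eclipsed, Br–CN eclipsed, CHO–H eclipsed; 6.7 + 9.3 + 5.7 = 21.7 kJ/mol.
COOH at 60° (staggered): Br–COOH gauche, Br–CN gauche, CHO–CN gauche; 3.2 + 2.2 + 2.0 = 7.4 kJ/mol.
COOH at 120° (eclipsed): H–H eclipsed, Br–COOH eclipsed, CHO–CN eclipsed; 3.4 + 12.2 + 9.4 = 25.0 kJ/mol.
COOH at 180° (staggered): Br–COOH gauche, CHO–COOH gauche, CHO–CN gauche; 3.2 + 3.1 + 2.0 = 8.3 kJ/mol.
COOH at 240° (eclipsed): H–CN eclipsed, Br–H eclipsed, CHO–COOH eclipsed; 5.8 + 5.3 + 11.9 = 23.0 kJ/mol.
COOH at 300° (staggered): Br–CN gauche, CHO–COOH gauche; 2.2 + 3.1 = 5.3 kJ/mol.
The minimum (5.3 kJ/mol) occurs with COOH at 300°.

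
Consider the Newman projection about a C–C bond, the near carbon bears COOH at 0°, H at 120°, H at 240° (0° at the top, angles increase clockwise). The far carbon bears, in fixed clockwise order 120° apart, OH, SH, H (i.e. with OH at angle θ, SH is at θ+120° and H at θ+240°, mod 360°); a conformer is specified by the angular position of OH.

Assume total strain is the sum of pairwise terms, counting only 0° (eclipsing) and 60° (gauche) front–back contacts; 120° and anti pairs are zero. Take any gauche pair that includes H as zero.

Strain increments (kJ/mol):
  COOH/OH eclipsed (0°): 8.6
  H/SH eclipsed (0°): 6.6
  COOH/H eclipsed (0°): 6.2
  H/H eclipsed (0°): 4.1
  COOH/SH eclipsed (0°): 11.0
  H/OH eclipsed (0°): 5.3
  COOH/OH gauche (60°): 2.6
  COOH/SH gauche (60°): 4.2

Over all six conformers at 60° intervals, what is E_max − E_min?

17.8 kJ/mol

OH at 0° is eclipsed. COOH at 0° is eclipsed with OH at 0° (8.6); H at 120° is eclipsed with SH at 120° (6.6); H at 240° is eclipsed with H at 240° (4.1). Total 19.3 kJ/mol.
OH at 60° is staggered. COOH at 0° is gauche with OH at 60° (2.6). Total 2.6 kJ/mol.
OH at 120° is eclipsed. COOH at 0° is eclipsed with H at 0° (6.2); H at 120° is eclipsed with OH at 120° (5.3); H at 240° is eclipsed with SH at 240° (6.6). Total 18.1 kJ/mol.
OH at 180° is staggered. COOH at 0° is gauche with SH at 300° (4.2). Total 4.2 kJ/mol.
OH at 240° is eclipsed. COOH at 0° is eclipsed with SH at 0° (11.0); H at 120° is eclipsed with H at 120° (4.1); H at 240° is eclipsed with OH at 240° (5.3). Total 20.4 kJ/mol.
OH at 300° is staggered. COOH at 0° is gauche with OH at 300° (2.6); COOH at 0° is gauche with SH at 60° (4.2). Total 6.8 kJ/mol.
Max at 240° (20.4 kJ/mol), min at 60° (2.6 kJ/mol); barrier = 17.8 kJ/mol.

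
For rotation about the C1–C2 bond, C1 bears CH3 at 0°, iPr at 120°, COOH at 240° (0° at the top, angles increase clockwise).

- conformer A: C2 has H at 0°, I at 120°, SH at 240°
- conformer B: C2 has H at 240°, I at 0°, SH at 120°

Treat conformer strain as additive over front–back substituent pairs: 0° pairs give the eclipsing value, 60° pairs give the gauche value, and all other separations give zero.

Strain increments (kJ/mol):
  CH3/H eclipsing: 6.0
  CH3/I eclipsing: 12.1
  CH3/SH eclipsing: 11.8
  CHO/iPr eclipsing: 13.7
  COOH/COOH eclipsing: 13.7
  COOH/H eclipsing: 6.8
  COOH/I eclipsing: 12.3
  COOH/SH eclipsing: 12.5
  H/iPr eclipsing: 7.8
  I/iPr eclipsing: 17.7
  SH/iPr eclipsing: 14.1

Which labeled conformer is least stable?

A

A (eclipsed): CH3–H eclipsed, iPr–I eclipsed, COOH–SH eclipsed; 6.0 + 17.7 + 12.5 = 36.2 kJ/mol.
B (eclipsed): CH3–I eclipsed, iPr–SH eclipsed, COOH–H eclipsed; 12.1 + 14.1 + 6.8 = 33.0 kJ/mol.
A has the highest total (36.2 kJ/mol).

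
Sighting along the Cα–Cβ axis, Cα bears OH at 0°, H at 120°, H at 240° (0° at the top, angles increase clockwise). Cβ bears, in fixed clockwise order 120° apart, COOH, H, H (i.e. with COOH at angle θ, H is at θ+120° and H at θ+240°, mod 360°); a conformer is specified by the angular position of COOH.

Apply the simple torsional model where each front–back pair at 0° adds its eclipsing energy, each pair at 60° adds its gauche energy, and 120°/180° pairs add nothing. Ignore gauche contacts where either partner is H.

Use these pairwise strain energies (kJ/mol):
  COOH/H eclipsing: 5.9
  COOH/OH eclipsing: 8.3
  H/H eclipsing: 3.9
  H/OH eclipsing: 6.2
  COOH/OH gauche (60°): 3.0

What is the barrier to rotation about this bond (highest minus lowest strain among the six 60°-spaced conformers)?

COOH at 0° is eclipsed. OH at 0° is eclipsed with COOH at 0° (8.3); H at 120° is eclipsed with H at 120° (3.9); H at 240° is eclipsed with H at 240° (3.9). Total 16.1 kJ/mol.
COOH at 60° is staggered. OH at 0° is gauche with COOH at 60° (3.0). Total 3.0 kJ/mol.
COOH at 120° is eclipsed. OH at 0° is eclipsed with H at 0° (6.2); H at 120° is eclipsed with COOH at 120° (5.9); H at 240° is eclipsed with H at 240° (3.9). Total 16.0 kJ/mol.
COOH at 180° (staggered): no non-H gauche contacts → 0.0 kJ/mol.
COOH at 240° is eclipsed. OH at 0° is eclipsed with H at 0° (6.2); H at 120° is eclipsed with H at 120° (3.9); H at 240° is eclipsed with COOH at 240° (5.9). Total 16.0 kJ/mol.
COOH at 300° is staggered. OH at 0° is gauche with COOH at 300° (3.0). Total 3.0 kJ/mol.
Max at 0° (16.1 kJ/mol), min at 180° (0.0 kJ/mol); barrier = 16.1 kJ/mol.

16.1 kJ/mol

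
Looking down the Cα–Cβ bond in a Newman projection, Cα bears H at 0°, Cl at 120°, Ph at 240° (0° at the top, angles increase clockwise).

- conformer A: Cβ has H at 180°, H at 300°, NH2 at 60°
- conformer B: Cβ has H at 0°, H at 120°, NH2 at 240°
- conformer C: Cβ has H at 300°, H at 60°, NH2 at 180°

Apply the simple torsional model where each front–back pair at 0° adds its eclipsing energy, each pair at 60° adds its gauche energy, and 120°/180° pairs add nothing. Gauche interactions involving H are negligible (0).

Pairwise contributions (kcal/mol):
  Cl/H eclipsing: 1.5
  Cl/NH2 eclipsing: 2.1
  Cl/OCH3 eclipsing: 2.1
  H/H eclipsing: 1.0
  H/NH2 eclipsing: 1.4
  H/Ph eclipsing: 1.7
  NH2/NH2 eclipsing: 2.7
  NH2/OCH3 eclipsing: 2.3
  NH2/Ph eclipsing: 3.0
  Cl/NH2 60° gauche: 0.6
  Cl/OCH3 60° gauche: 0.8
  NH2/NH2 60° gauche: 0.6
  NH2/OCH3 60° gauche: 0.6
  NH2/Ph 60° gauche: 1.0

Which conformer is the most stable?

A is staggered. Cl at 120° is gauche with NH2 at 60° (0.6). Total 0.6 kcal/mol.
B is eclipsed. H at 0° is eclipsed with H at 0° (1.0); Cl at 120° is eclipsed with H at 120° (1.5); Ph at 240° is eclipsed with NH2 at 240° (3.0). Total 5.5 kcal/mol.
C is staggered. Cl at 120° is gauche with NH2 at 180° (0.6); Ph at 240° is gauche with NH2 at 180° (1.0). Total 1.6 kcal/mol.
A has the lowest total (0.6 kcal/mol).

A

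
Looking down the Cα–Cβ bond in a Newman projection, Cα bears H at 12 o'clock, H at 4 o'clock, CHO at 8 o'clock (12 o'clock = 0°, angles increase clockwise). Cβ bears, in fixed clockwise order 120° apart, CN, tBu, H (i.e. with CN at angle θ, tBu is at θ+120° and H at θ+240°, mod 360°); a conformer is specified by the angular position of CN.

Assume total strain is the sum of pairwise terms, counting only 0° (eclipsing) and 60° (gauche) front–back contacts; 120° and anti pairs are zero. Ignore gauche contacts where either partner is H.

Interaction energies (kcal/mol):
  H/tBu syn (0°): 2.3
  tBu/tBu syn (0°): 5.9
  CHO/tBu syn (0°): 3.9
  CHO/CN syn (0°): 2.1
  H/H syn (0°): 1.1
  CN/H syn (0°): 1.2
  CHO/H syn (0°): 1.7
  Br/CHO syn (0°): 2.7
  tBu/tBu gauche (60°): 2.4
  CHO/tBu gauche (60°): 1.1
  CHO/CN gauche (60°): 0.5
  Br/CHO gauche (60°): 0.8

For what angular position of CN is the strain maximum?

CN at 0° (eclipsed): H(0°)/CN(0°) eclipsed 1.2; H(120°)/tBu(120°) eclipsed 2.3; CHO(240°)/H(240°) eclipsed 1.7 → 5.2 kcal/mol.
CN at 60° (staggered): CHO(240°)/tBu(180°) gauche 1.1 → 1.1 kcal/mol.
CN at 120° (eclipsed): H(0°)/H(0°) eclipsed 1.1; H(120°)/CN(120°) eclipsed 1.2; CHO(240°)/tBu(240°) eclipsed 3.9 → 6.2 kcal/mol.
CN at 180° (staggered): CHO(240°)/CN(180°) gauche 0.5; CHO(240°)/tBu(300°) gauche 1.1 → 1.6 kcal/mol.
CN at 240° (eclipsed): H(0°)/tBu(0°) eclipsed 2.3; H(120°)/H(120°) eclipsed 1.1; CHO(240°)/CN(240°) eclipsed 2.1 → 5.5 kcal/mol.
CN at 300° (staggered): CHO(240°)/CN(300°) gauche 0.5 → 0.5 kcal/mol.
The maximum (6.2 kcal/mol) occurs with CN at 120°.

120°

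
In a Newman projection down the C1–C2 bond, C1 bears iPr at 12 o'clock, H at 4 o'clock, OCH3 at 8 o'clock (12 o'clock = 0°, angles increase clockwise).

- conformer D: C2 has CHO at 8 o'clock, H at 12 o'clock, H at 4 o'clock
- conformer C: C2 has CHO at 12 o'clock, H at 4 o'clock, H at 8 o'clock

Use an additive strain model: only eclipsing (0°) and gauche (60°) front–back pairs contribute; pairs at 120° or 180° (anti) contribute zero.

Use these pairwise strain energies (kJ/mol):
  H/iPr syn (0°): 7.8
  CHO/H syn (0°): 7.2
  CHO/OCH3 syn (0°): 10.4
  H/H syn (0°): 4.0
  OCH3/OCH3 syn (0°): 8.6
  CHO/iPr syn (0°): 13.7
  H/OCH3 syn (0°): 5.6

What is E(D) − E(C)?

D is eclipsed. iPr at 0° is eclipsed with H at 0° (7.8); H at 120° is eclipsed with H at 120° (4.0); OCH3 at 240° is eclipsed with CHO at 240° (10.4). Total 22.2 kJ/mol.
C is eclipsed. iPr at 0° is eclipsed with CHO at 0° (13.7); H at 120° is eclipsed with H at 120° (4.0); OCH3 at 240° is eclipsed with H at 240° (5.6). Total 23.3 kJ/mol.
E(D) − E(C) = 22.2 − 23.3 = -1.1 kJ/mol.

-1.1 kJ/mol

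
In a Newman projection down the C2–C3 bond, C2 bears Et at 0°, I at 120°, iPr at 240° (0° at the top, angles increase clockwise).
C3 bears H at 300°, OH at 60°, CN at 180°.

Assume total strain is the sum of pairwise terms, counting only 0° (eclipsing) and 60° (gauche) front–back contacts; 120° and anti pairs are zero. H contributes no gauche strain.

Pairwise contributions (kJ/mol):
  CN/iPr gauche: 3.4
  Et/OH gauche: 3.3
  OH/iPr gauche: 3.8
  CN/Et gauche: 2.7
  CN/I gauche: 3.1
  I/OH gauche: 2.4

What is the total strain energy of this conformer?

12.2 kJ/mol

This conformer (staggered): Et–OH gauche, I–OH gauche, I–CN gauche, iPr–CN gauche; 3.3 + 2.4 + 3.1 + 3.4 = 12.2 kJ/mol.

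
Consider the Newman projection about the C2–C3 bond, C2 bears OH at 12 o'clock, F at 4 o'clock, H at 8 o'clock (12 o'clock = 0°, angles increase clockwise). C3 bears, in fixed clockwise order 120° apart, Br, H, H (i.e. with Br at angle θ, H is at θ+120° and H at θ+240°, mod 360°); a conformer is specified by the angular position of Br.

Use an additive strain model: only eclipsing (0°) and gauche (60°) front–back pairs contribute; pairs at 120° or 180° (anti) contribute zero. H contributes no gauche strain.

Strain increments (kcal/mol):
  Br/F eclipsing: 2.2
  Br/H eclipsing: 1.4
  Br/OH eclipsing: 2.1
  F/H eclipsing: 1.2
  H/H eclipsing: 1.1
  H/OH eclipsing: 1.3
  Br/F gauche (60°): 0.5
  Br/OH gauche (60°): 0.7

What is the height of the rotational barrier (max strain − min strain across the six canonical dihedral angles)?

Br at 0° (eclipsed): OH(0°)/Br(0°) eclipsed 2.1; F(120°)/H(120°) eclipsed 1.2; H(240°)/H(240°) eclipsed 1.1 → 4.4 kcal/mol.
Br at 60° (staggered): OH(0°)/Br(60°) gauche 0.7; F(120°)/Br(60°) gauche 0.5 → 1.2 kcal/mol.
Br at 120° (eclipsed): OH(0°)/H(0°) eclipsed 1.3; F(120°)/Br(120°) eclipsed 2.2; H(240°)/H(240°) eclipsed 1.1 → 4.6 kcal/mol.
Br at 180° (staggered): F(120°)/Br(180°) gauche 0.5 → 0.5 kcal/mol.
Br at 240° (eclipsed): OH(0°)/H(0°) eclipsed 1.3; F(120°)/H(120°) eclipsed 1.2; H(240°)/Br(240°) eclipsed 1.4 → 3.9 kcal/mol.
Br at 300° (staggered): OH(0°)/Br(300°) gauche 0.7 → 0.7 kcal/mol.
Max at 120° (4.6 kcal/mol), min at 180° (0.5 kcal/mol); barrier = 4.1 kcal/mol.

4.1 kcal/mol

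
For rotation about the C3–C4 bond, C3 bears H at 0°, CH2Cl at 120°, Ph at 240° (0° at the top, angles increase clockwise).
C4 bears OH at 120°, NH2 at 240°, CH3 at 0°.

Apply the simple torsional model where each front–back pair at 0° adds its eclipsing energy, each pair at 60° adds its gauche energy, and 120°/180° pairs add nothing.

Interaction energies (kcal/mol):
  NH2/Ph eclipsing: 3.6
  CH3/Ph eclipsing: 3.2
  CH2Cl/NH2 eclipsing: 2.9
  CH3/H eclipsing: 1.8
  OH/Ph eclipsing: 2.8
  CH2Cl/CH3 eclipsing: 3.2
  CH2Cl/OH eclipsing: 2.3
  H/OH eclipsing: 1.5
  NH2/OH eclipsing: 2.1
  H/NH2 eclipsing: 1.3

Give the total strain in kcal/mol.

This conformer (eclipsed): H–CH3 eclipsed, CH2Cl–OH eclipsed, Ph–NH2 eclipsed; 1.8 + 2.3 + 3.6 = 7.7 kcal/mol.

7.7 kcal/mol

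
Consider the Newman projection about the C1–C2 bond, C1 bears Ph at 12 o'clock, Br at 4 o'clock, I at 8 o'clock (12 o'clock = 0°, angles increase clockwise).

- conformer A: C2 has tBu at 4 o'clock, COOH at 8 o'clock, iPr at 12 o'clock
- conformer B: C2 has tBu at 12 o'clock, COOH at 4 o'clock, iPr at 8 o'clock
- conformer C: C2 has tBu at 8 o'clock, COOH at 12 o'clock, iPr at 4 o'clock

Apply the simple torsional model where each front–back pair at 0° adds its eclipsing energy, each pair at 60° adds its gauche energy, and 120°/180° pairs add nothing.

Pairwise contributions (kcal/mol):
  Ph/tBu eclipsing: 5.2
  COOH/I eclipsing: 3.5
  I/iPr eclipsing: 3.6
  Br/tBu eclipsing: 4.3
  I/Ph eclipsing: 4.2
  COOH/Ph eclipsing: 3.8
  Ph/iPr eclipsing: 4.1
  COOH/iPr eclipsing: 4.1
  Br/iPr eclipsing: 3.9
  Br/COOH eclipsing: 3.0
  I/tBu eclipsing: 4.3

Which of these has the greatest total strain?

A (eclipsed): Ph(0°)/iPr(0°) eclipsed 4.1; Br(120°)/tBu(120°) eclipsed 4.3; I(240°)/COOH(240°) eclipsed 3.5 → 11.9 kcal/mol.
B (eclipsed): Ph(0°)/tBu(0°) eclipsed 5.2; Br(120°)/COOH(120°) eclipsed 3.0; I(240°)/iPr(240°) eclipsed 3.6 → 11.8 kcal/mol.
C (eclipsed): Ph(0°)/COOH(0°) eclipsed 3.8; Br(120°)/iPr(120°) eclipsed 3.9; I(240°)/tBu(240°) eclipsed 4.3 → 12.0 kcal/mol.
C has the highest total (12.0 kcal/mol).

C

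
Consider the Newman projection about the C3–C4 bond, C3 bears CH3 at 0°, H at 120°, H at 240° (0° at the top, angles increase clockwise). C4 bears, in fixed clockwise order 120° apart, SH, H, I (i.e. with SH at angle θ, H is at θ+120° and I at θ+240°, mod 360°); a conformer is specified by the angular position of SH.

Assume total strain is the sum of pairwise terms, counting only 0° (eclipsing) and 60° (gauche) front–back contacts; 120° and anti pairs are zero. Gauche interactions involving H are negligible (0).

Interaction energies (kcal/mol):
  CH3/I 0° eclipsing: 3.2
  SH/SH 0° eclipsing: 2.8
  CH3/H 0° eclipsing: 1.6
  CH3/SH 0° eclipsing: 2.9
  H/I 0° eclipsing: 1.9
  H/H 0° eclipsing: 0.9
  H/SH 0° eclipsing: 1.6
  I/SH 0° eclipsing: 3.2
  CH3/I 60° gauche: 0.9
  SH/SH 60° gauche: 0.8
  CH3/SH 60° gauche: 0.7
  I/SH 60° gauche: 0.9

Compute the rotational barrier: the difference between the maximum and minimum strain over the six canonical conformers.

5.0 kcal/mol

SH at 0° (eclipsed): CH3(0°)/SH(0°) eclipsed 2.9; H(120°)/H(120°) eclipsed 0.9; H(240°)/I(240°) eclipsed 1.9 → 5.7 kcal/mol.
SH at 60° (staggered): CH3(0°)/SH(60°) gauche 0.7; CH3(0°)/I(300°) gauche 0.9 → 1.6 kcal/mol.
SH at 120° (eclipsed): CH3(0°)/I(0°) eclipsed 3.2; H(120°)/SH(120°) eclipsed 1.6; H(240°)/H(240°) eclipsed 0.9 → 5.7 kcal/mol.
SH at 180° (staggered): CH3(0°)/I(60°) gauche 0.9 → 0.9 kcal/mol.
SH at 240° (eclipsed): CH3(0°)/H(0°) eclipsed 1.6; H(120°)/I(120°) eclipsed 1.9; H(240°)/SH(240°) eclipsed 1.6 → 5.1 kcal/mol.
SH at 300° (staggered): CH3(0°)/SH(300°) gauche 0.7 → 0.7 kcal/mol.
Max at 0° (5.7 kcal/mol), min at 300° (0.7 kcal/mol); barrier = 5.0 kcal/mol.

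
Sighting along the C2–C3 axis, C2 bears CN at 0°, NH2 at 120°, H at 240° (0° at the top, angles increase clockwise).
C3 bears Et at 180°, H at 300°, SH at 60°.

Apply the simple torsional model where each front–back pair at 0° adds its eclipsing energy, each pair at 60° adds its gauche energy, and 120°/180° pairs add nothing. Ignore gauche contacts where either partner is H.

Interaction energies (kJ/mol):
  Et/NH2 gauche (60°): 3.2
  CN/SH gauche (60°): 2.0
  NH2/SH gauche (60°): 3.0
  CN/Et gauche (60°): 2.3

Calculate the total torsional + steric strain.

8.2 kJ/mol

This conformer (staggered): CN(0°)/SH(60°) gauche 2.0; NH2(120°)/Et(180°) gauche 3.2; NH2(120°)/SH(60°) gauche 3.0 → 8.2 kJ/mol.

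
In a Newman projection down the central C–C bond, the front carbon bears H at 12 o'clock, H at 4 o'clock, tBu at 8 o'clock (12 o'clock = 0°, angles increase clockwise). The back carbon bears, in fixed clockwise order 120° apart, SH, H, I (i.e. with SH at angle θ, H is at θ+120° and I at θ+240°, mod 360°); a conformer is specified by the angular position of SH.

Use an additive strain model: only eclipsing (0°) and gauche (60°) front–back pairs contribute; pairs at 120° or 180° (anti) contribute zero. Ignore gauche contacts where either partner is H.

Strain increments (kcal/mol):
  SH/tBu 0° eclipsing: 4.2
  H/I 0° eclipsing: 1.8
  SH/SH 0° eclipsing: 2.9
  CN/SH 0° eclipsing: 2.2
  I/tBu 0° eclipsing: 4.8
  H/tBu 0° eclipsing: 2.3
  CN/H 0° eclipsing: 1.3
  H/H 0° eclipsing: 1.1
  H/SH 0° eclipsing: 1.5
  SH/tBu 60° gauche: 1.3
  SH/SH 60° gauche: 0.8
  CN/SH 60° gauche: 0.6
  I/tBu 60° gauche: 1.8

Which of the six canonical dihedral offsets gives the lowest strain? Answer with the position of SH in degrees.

180°

SH at 0° is eclipsed. H at 0° is eclipsed with SH at 0° (1.5); H at 120° is eclipsed with H at 120° (1.1); tBu at 240° is eclipsed with I at 240° (4.8). Total 7.4 kcal/mol.
SH at 60° is staggered. tBu at 240° is gauche with I at 300° (1.8). Total 1.8 kcal/mol.
SH at 120° is eclipsed. H at 0° is eclipsed with I at 0° (1.8); H at 120° is eclipsed with SH at 120° (1.5); tBu at 240° is eclipsed with H at 240° (2.3). Total 5.6 kcal/mol.
SH at 180° is staggered. tBu at 240° is gauche with SH at 180° (1.3). Total 1.3 kcal/mol.
SH at 240° is eclipsed. H at 0° is eclipsed with H at 0° (1.1); H at 120° is eclipsed with I at 120° (1.8); tBu at 240° is eclipsed with SH at 240° (4.2). Total 7.1 kcal/mol.
SH at 300° is staggered. tBu at 240° is gauche with SH at 300° (1.3); tBu at 240° is gauche with I at 180° (1.8). Total 3.1 kcal/mol.
The minimum (1.3 kcal/mol) occurs with SH at 180°.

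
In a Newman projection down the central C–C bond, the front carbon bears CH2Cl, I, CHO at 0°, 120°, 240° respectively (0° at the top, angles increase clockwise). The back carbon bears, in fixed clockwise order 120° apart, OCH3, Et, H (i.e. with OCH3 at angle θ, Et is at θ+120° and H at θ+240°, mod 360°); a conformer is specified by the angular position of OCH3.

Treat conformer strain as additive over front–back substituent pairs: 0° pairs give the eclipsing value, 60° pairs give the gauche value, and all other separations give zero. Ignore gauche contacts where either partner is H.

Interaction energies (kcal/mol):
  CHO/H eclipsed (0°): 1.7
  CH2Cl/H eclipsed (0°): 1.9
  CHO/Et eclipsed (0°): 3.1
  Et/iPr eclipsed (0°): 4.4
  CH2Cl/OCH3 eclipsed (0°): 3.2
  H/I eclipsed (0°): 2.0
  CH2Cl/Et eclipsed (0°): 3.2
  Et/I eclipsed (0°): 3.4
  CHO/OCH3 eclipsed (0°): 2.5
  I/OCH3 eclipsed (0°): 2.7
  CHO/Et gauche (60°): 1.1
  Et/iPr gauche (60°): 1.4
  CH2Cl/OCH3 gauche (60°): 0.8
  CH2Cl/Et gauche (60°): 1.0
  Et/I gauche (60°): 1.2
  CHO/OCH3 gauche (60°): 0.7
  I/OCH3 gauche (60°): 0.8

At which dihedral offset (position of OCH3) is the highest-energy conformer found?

0°

OCH3 at 0° is eclipsed. CH2Cl at 0° is eclipsed with OCH3 at 0° (3.2); I at 120° is eclipsed with Et at 120° (3.4); CHO at 240° is eclipsed with H at 240° (1.7). Total 8.3 kcal/mol.
OCH3 at 60° is staggered. CH2Cl at 0° is gauche with OCH3 at 60° (0.8); I at 120° is gauche with OCH3 at 60° (0.8); I at 120° is gauche with Et at 180° (1.2); CHO at 240° is gauche with Et at 180° (1.1). Total 3.9 kcal/mol.
OCH3 at 120° is eclipsed. CH2Cl at 0° is eclipsed with H at 0° (1.9); I at 120° is eclipsed with OCH3 at 120° (2.7); CHO at 240° is eclipsed with Et at 240° (3.1). Total 7.7 kcal/mol.
OCH3 at 180° is staggered. CH2Cl at 0° is gauche with Et at 300° (1.0); I at 120° is gauche with OCH3 at 180° (0.8); CHO at 240° is gauche with OCH3 at 180° (0.7); CHO at 240° is gauche with Et at 300° (1.1). Total 3.6 kcal/mol.
OCH3 at 240° is eclipsed. CH2Cl at 0° is eclipsed with Et at 0° (3.2); I at 120° is eclipsed with H at 120° (2.0); CHO at 240° is eclipsed with OCH3 at 240° (2.5). Total 7.7 kcal/mol.
OCH3 at 300° is staggered. CH2Cl at 0° is gauche with OCH3 at 300° (0.8); CH2Cl at 0° is gauche with Et at 60° (1.0); I at 120° is gauche with Et at 60° (1.2); CHO at 240° is gauche with OCH3 at 300° (0.7). Total 3.7 kcal/mol.
The maximum (8.3 kcal/mol) occurs with OCH3 at 0°.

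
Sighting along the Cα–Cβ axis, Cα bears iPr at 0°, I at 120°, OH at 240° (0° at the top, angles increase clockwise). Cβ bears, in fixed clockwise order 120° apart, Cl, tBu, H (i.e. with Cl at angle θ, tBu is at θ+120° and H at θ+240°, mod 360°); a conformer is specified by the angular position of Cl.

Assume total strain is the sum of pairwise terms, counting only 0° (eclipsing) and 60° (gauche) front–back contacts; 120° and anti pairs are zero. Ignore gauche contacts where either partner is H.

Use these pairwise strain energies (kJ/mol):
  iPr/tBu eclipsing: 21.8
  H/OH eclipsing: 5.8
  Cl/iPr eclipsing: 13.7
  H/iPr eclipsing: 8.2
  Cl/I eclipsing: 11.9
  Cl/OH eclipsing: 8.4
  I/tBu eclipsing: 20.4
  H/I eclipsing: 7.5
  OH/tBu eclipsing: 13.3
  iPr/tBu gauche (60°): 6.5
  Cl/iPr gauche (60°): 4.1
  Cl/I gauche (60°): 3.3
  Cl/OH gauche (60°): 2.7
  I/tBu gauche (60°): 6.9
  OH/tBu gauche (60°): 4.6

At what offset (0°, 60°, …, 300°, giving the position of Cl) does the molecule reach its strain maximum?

0°

Cl at 0° (eclipsed): iPr(0°)/Cl(0°) eclipsed 13.7; I(120°)/tBu(120°) eclipsed 20.4; OH(240°)/H(240°) eclipsed 5.8 → 39.9 kJ/mol.
Cl at 60° (staggered): iPr(0°)/Cl(60°) gauche 4.1; I(120°)/Cl(60°) gauche 3.3; I(120°)/tBu(180°) gauche 6.9; OH(240°)/tBu(180°) gauche 4.6 → 18.9 kJ/mol.
Cl at 120° (eclipsed): iPr(0°)/H(0°) eclipsed 8.2; I(120°)/Cl(120°) eclipsed 11.9; OH(240°)/tBu(240°) eclipsed 13.3 → 33.4 kJ/mol.
Cl at 180° (staggered): iPr(0°)/tBu(300°) gauche 6.5; I(120°)/Cl(180°) gauche 3.3; OH(240°)/Cl(180°) gauche 2.7; OH(240°)/tBu(300°) gauche 4.6 → 17.1 kJ/mol.
Cl at 240° (eclipsed): iPr(0°)/tBu(0°) eclipsed 21.8; I(120°)/H(120°) eclipsed 7.5; OH(240°)/Cl(240°) eclipsed 8.4 → 37.7 kJ/mol.
Cl at 300° (staggered): iPr(0°)/Cl(300°) gauche 4.1; iPr(0°)/tBu(60°) gauche 6.5; I(120°)/tBu(60°) gauche 6.9; OH(240°)/Cl(300°) gauche 2.7 → 20.2 kJ/mol.
The maximum (39.9 kJ/mol) occurs with Cl at 0°.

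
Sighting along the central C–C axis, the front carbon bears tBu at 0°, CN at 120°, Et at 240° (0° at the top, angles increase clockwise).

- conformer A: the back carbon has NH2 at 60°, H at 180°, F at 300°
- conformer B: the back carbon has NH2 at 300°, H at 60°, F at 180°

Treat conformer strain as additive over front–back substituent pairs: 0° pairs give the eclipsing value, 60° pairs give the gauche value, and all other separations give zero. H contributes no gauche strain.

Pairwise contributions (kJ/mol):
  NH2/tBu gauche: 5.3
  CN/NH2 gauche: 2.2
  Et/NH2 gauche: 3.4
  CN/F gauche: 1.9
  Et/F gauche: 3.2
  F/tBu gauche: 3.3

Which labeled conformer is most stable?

A is staggered. tBu at 0° is gauche with NH2 at 60° (5.3); tBu at 0° is gauche with F at 300° (3.3); CN at 120° is gauche with NH2 at 60° (2.2); Et at 240° is gauche with F at 300° (3.2). Total 14.0 kJ/mol.
B is staggered. tBu at 0° is gauche with NH2 at 300° (5.3); CN at 120° is gauche with F at 180° (1.9); Et at 240° is gauche with NH2 at 300° (3.4); Et at 240° is gauche with F at 180° (3.2). Total 13.8 kJ/mol.
B has the lowest total (13.8 kJ/mol).

B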